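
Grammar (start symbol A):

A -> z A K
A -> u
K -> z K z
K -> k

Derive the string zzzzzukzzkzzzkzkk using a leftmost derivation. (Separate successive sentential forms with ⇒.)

A⇒zAK⇒zzAKK⇒zzzAKKK⇒zzzzAKKKK⇒zzzzzAKKKKK⇒zzzzzuKKKKK⇒zzzzzukKKKK⇒zzzzzukzKzKKK⇒zzzzzukzzKzzKKK⇒zzzzzukzzkzzKKK⇒zzzzzukzzkzzzKzKK⇒zzzzzukzzkzzzkzKK⇒zzzzzukzzkzzzkzkK⇒zzzzzukzzkzzzkzkk

A ⇒ zAK   [A -> z A K]
zAK ⇒ zzAKK   [A -> z A K]
zzAKK ⇒ zzzAKKK   [A -> z A K]
zzzAKKK ⇒ zzzzAKKKK   [A -> z A K]
zzzzAKKKK ⇒ zzzzzAKKKKK   [A -> z A K]
zzzzzAKKKKK ⇒ zzzzzuKKKKK   [A -> u]
zzzzzuKKKKK ⇒ zzzzzukKKKK   [K -> k]
zzzzzukKKKK ⇒ zzzzzukzKzKKK   [K -> z K z]
zzzzzukzKzKKK ⇒ zzzzzukzzKzzKKK   [K -> z K z]
zzzzzukzzKzzKKK ⇒ zzzzzukzzkzzKKK   [K -> k]
zzzzzukzzkzzKKK ⇒ zzzzzukzzkzzzKzKK   [K -> z K z]
zzzzzukzzkzzzKzKK ⇒ zzzzzukzzkzzzkzKK   [K -> k]
zzzzzukzzkzzzkzKK ⇒ zzzzzukzzkzzzkzkK   [K -> k]
zzzzzukzzkzzzkzkK ⇒ zzzzzukzzkzzzkzkk   [K -> k]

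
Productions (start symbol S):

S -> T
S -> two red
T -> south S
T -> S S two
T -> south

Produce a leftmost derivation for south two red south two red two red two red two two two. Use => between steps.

S => T   [S -> T]
T => south S   [T -> south S]
south S => south T   [S -> T]
south T => south S S two   [T -> S S two]
south S S two => south two red S two   [S -> two red]
south two red S two => south two red T two   [S -> T]
south two red T two => south two red south S two   [T -> south S]
south two red south S two => south two red south T two   [S -> T]
south two red south T two => south two red south S S two two   [T -> S S two]
south two red south S S two two => south two red south two red S two two   [S -> two red]
south two red south two red S two two => south two red south two red T two two   [S -> T]
south two red south two red T two two => south two red south two red S S two two two   [T -> S S two]
south two red south two red S S two two two => south two red south two red two red S two two two   [S -> two red]
south two red south two red two red S two two two => south two red south two red two red two red two two two   [S -> two red]

S => T => south S => south T => south S S two => south two red S two => south two red T two => south two red south S two => south two red south T two => south two red south S S two two => south two red south two red S two two => south two red south two red T two two => south two red south two red S S two two two => south two red south two red two red S two two two => south two red south two red two red two red two two two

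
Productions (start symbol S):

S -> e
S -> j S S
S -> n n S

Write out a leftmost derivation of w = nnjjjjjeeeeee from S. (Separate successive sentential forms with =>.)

S => nnS => nnjSS => nnjjSSS => nnjjjSSSS => nnjjjjSSSSS => nnjjjjjSSSSSS => nnjjjjjeSSSSS => nnjjjjjeeSSSS => nnjjjjjeeeSSS => nnjjjjjeeeeSS => nnjjjjjeeeeeS => nnjjjjjeeeeee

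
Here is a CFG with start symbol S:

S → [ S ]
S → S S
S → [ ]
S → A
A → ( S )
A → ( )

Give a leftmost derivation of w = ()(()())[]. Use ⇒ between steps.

S ⇒ SS ⇒ AS ⇒ ()S ⇒ ()SS ⇒ ()AS ⇒ ()(S)S ⇒ ()(SS)S ⇒ ()(AS)S ⇒ ()(()S)S ⇒ ()(()A)S ⇒ ()(()())S ⇒ ()(()())[]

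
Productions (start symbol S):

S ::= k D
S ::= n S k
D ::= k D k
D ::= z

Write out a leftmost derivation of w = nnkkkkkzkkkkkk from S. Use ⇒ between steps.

S ⇒ nSk ⇒ nnSkk ⇒ nnkDkk ⇒ nnkkDkkk ⇒ nnkkkDkkkk ⇒ nnkkkkDkkkkk ⇒ nnkkkkkDkkkkkk ⇒ nnkkkkkzkkkkkk

S ⇒ nSk   [S ::= n S k]
nSk ⇒ nnSkk   [S ::= n S k]
nnSkk ⇒ nnkDkk   [S ::= k D]
nnkDkk ⇒ nnkkDkkk   [D ::= k D k]
nnkkDkkk ⇒ nnkkkDkkkk   [D ::= k D k]
nnkkkDkkkk ⇒ nnkkkkDkkkkk   [D ::= k D k]
nnkkkkDkkkkk ⇒ nnkkkkkDkkkkkk   [D ::= k D k]
nnkkkkkDkkkkkk ⇒ nnkkkkkzkkkkkk   [D ::= z]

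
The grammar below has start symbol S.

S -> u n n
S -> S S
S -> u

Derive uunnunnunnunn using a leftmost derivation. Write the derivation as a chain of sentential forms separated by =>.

S => SS   [S -> S S]
SS => SSS   [S -> S S]
SSS => SSSS   [S -> S S]
SSSS => uSSS   [S -> u]
uSSS => uSSSS   [S -> S S]
uSSSS => uunnSSS   [S -> u n n]
uunnSSS => uunnunnSS   [S -> u n n]
uunnunnSS => uunnunnunnS   [S -> u n n]
uunnunnunnS => uunnunnunnunn   [S -> u n n]

S=>SS=>SSS=>SSSS=>uSSS=>uSSSS=>uunnSSS=>uunnunnSS=>uunnunnunnS=>uunnunnunnunn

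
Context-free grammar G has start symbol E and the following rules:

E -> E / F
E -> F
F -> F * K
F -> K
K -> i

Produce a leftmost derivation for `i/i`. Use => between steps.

E => E/F => F/F => K/F => i/F => i/K => i/i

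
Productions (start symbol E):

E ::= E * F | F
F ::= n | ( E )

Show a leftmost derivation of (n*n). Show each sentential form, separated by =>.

E => F => (E) => (E*F) => (F*F) => (n*F) => (n*n)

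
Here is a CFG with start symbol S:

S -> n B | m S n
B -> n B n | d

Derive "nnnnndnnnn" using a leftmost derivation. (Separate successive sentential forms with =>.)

S => nB   [S -> n B]
nB => nnBn   [B -> n B n]
nnBn => nnnBnn   [B -> n B n]
nnnBnn => nnnnBnnn   [B -> n B n]
nnnnBnnn => nnnnnBnnnn   [B -> n B n]
nnnnnBnnnn => nnnnndnnnn   [B -> d]

S => nB => nnBn => nnnBnn => nnnnBnnn => nnnnnBnnnn => nnnnndnnnn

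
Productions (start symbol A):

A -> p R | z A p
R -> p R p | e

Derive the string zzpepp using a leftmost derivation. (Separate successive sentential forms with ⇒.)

A⇒zAp⇒zzApp⇒zzpRpp⇒zzpepp

A ⇒ zAp   [A -> z A p]
zAp ⇒ zzApp   [A -> z A p]
zzApp ⇒ zzpRpp   [A -> p R]
zzpRpp ⇒ zzpepp   [R -> e]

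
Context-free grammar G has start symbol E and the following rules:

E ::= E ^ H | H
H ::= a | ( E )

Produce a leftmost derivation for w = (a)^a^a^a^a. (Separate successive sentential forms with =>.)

E => E^H   [E ::= E ^ H]
E^H => E^H^H   [E ::= E ^ H]
E^H^H => E^H^H^H   [E ::= E ^ H]
E^H^H^H => E^H^H^H^H   [E ::= E ^ H]
E^H^H^H^H => H^H^H^H^H   [E ::= H]
H^H^H^H^H => (E)^H^H^H^H   [H ::= ( E )]
(E)^H^H^H^H => (H)^H^H^H^H   [E ::= H]
(H)^H^H^H^H => (a)^H^H^H^H   [H ::= a]
(a)^H^H^H^H => (a)^a^H^H^H   [H ::= a]
(a)^a^H^H^H => (a)^a^a^H^H   [H ::= a]
(a)^a^a^H^H => (a)^a^a^a^H   [H ::= a]
(a)^a^a^a^H => (a)^a^a^a^a   [H ::= a]

E => E^H => E^H^H => E^H^H^H => E^H^H^H^H => H^H^H^H^H => (E)^H^H^H^H => (H)^H^H^H^H => (a)^H^H^H^H => (a)^a^H^H^H => (a)^a^a^H^H => (a)^a^a^a^H => (a)^a^a^a^a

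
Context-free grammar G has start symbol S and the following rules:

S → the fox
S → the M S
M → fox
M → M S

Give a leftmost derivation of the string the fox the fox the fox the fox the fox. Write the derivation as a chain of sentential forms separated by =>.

S => the M S => the M S S => the M S S S => the fox S S S => the fox the fox S S => the fox the fox the M S S => the fox the fox the fox S S => the fox the fox the fox the fox S => the fox the fox the fox the fox the fox

S => the M S   [S → the M S]
the M S => the M S S   [M → M S]
the M S S => the M S S S   [M → M S]
the M S S S => the fox S S S   [M → fox]
the fox S S S => the fox the fox S S   [S → the fox]
the fox the fox S S => the fox the fox the M S S   [S → the M S]
the fox the fox the M S S => the fox the fox the fox S S   [M → fox]
the fox the fox the fox S S => the fox the fox the fox the fox S   [S → the fox]
the fox the fox the fox the fox S => the fox the fox the fox the fox the fox   [S → the fox]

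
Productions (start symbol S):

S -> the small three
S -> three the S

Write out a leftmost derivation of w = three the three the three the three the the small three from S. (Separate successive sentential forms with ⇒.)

S ⇒ three the S ⇒ three the three the S ⇒ three the three the three the S ⇒ three the three the three the three the S ⇒ three the three the three the three the the small three

S ⇒ three the S   [S -> three the S]
three the S ⇒ three the three the S   [S -> three the S]
three the three the S ⇒ three the three the three the S   [S -> three the S]
three the three the three the S ⇒ three the three the three the three the S   [S -> three the S]
three the three the three the three the S ⇒ three the three the three the three the the small three   [S -> the small three]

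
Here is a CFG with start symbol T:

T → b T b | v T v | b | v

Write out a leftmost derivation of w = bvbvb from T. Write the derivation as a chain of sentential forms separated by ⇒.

T ⇒ bTb ⇒ bvTvb ⇒ bvbvb

T ⇒ bTb   [T → b T b]
bTb ⇒ bvTvb   [T → v T v]
bvTvb ⇒ bvbvb   [T → b]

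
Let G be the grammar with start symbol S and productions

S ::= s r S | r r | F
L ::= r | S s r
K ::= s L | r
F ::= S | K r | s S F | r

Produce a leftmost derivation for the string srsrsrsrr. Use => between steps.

S => srS => srsrS => srsrsrS => srsrsrF => srsrsrKr => srsrsrsLr => srsrsrsrr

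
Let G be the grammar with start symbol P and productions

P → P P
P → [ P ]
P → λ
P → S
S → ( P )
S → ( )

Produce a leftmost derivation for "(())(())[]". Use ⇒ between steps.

P ⇒ PP   [P → P P]
PP ⇒ SP   [P → S]
SP ⇒ (P)P   [S → ( P )]
(P)P ⇒ (PP)P   [P → P P]
(PP)P ⇒ (SP)P   [P → S]
(SP)P ⇒ (()P)P   [S → ( )]
(()P)P ⇒ (())P   [P → λ]
(())P ⇒ (())PP   [P → P P]
(())PP ⇒ (())SP   [P → S]
(())SP ⇒ (())(P)P   [S → ( P )]
(())(P)P ⇒ (())(S)P   [P → S]
(())(S)P ⇒ (())(())P   [S → ( )]
(())(())P ⇒ (())(())[P]   [P → [ P ]]
(())(())[P] ⇒ (())(())[]   [P → λ]

P⇒PP⇒SP⇒(P)P⇒(PP)P⇒(SP)P⇒(()P)P⇒(())P⇒(())PP⇒(())SP⇒(())(P)P⇒(())(S)P⇒(())(())P⇒(())(())[P]⇒(())(())[]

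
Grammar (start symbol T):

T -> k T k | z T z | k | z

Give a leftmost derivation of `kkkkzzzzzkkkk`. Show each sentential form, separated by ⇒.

T⇒kTk⇒kkTkk⇒kkkTkkk⇒kkkkTkkkk⇒kkkkzTzkkkk⇒kkkkzzTzzkkkk⇒kkkkzzzzzkkkk

T ⇒ kTk   [T -> k T k]
kTk ⇒ kkTkk   [T -> k T k]
kkTkk ⇒ kkkTkkk   [T -> k T k]
kkkTkkk ⇒ kkkkTkkkk   [T -> k T k]
kkkkTkkkk ⇒ kkkkzTzkkkk   [T -> z T z]
kkkkzTzkkkk ⇒ kkkkzzTzzkkkk   [T -> z T z]
kkkkzzTzzkkkk ⇒ kkkkzzzzzkkkk   [T -> z]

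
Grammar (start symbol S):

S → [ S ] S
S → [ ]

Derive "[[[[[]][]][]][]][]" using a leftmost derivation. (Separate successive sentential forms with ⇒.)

S ⇒ [S]S   [S → [ S ] S]
[S]S ⇒ [[S]S]S   [S → [ S ] S]
[[S]S]S ⇒ [[[S]S]S]S   [S → [ S ] S]
[[[S]S]S]S ⇒ [[[[S]S]S]S]S   [S → [ S ] S]
[[[[S]S]S]S]S ⇒ [[[[[]]S]S]S]S   [S → [ ]]
[[[[[]]S]S]S]S ⇒ [[[[[]][]]S]S]S   [S → [ ]]
[[[[[]][]]S]S]S ⇒ [[[[[]][]][]]S]S   [S → [ ]]
[[[[[]][]][]]S]S ⇒ [[[[[]][]][]][]]S   [S → [ ]]
[[[[[]][]][]][]]S ⇒ [[[[[]][]][]][]][]   [S → [ ]]

S ⇒ [S]S ⇒ [[S]S]S ⇒ [[[S]S]S]S ⇒ [[[[S]S]S]S]S ⇒ [[[[[]]S]S]S]S ⇒ [[[[[]][]]S]S]S ⇒ [[[[[]][]][]]S]S ⇒ [[[[[]][]][]][]]S ⇒ [[[[[]][]][]][]][]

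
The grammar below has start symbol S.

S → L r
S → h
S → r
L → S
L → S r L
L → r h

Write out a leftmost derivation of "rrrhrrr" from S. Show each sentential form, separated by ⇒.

S ⇒ Lr   [S → L r]
Lr ⇒ Sr   [L → S]
Sr ⇒ Lrr   [S → L r]
Lrr ⇒ SrLrr   [L → S r L]
SrLrr ⇒ rrLrr   [S → r]
rrLrr ⇒ rrSrr   [L → S]
rrSrr ⇒ rrLrrr   [S → L r]
rrLrrr ⇒ rrrhrrr   [L → r h]

S ⇒ Lr ⇒ Sr ⇒ Lrr ⇒ SrLrr ⇒ rrLrr ⇒ rrSrr ⇒ rrLrrr ⇒ rrrhrrr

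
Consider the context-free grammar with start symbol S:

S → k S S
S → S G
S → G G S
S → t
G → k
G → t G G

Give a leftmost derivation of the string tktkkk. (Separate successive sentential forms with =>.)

S => SG   [S → S G]
SG => SGG   [S → S G]
SGG => SGGG   [S → S G]
SGGG => tGGG   [S → t]
tGGG => tkGG   [G → k]
tkGG => tktGGG   [G → t G G]
tktGGG => tktkGG   [G → k]
tktkGG => tktkkG   [G → k]
tktkkG => tktkkk   [G → k]

S => SG => SGG => SGGG => tGGG => tkGG => tktGGG => tktkGG => tktkkG => tktkkk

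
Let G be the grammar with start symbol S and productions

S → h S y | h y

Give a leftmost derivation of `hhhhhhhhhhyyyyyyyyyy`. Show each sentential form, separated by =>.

S=>hSy=>hhSyy=>hhhSyyy=>hhhhSyyyy=>hhhhhSyyyyy=>hhhhhhSyyyyyy=>hhhhhhhSyyyyyyy=>hhhhhhhhSyyyyyyyy=>hhhhhhhhhSyyyyyyyyy=>hhhhhhhhhhyyyyyyyyyy

S => hSy   [S → h S y]
hSy => hhSyy   [S → h S y]
hhSyy => hhhSyyy   [S → h S y]
hhhSyyy => hhhhSyyyy   [S → h S y]
hhhhSyyyy => hhhhhSyyyyy   [S → h S y]
hhhhhSyyyyy => hhhhhhSyyyyyy   [S → h S y]
hhhhhhSyyyyyy => hhhhhhhSyyyyyyy   [S → h S y]
hhhhhhhSyyyyyyy => hhhhhhhhSyyyyyyyy   [S → h S y]
hhhhhhhhSyyyyyyyy => hhhhhhhhhSyyyyyyyyy   [S → h S y]
hhhhhhhhhSyyyyyyyyy => hhhhhhhhhhyyyyyyyyyy   [S → h y]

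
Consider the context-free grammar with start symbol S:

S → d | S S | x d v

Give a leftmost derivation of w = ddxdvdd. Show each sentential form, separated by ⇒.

S ⇒ SS   [S → S S]
SS ⇒ SSS   [S → S S]
SSS ⇒ SSSS   [S → S S]
SSSS ⇒ SSSSS   [S → S S]
SSSSS ⇒ dSSSS   [S → d]
dSSSS ⇒ ddSSS   [S → d]
ddSSS ⇒ ddxdvSS   [S → x d v]
ddxdvSS ⇒ ddxdvdS   [S → d]
ddxdvdS ⇒ ddxdvdd   [S → d]

S⇒SS⇒SSS⇒SSSS⇒SSSSS⇒dSSSS⇒ddSSS⇒ddxdvSS⇒ddxdvdS⇒ddxdvdd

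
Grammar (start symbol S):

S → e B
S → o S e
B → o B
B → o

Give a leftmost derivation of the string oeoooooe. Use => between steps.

S => oSe   [S → o S e]
oSe => oeBe   [S → e B]
oeBe => oeoBe   [B → o B]
oeoBe => oeooBe   [B → o B]
oeooBe => oeoooBe   [B → o B]
oeoooBe => oeooooBe   [B → o B]
oeooooBe => oeoooooe   [B → o]

S => oSe => oeBe => oeoBe => oeooBe => oeoooBe => oeooooBe => oeoooooe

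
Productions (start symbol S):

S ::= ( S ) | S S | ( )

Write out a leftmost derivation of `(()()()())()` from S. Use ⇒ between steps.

S ⇒ SS ⇒ (S)S ⇒ (SS)S ⇒ (()S)S ⇒ (()SS)S ⇒ (()SSS)S ⇒ (()()SS)S ⇒ (()()()S)S ⇒ (()()()())S ⇒ (()()()())()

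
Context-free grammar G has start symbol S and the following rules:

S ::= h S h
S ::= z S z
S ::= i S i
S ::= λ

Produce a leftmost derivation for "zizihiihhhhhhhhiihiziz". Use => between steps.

S => zSz   [S ::= z S z]
zSz => ziSiz   [S ::= i S i]
ziSiz => zizSziz   [S ::= z S z]
zizSziz => ziziSiziz   [S ::= i S i]
ziziSiziz => zizihShiziz   [S ::= h S h]
zizihShiziz => zizihiSihiziz   [S ::= i S i]
zizihiSihiziz => zizihiiSiihiziz   [S ::= i S i]
zizihiiSiihiziz => zizihiihShiihiziz   [S ::= h S h]
zizihiihShiihiziz => zizihiihhShhiihiziz   [S ::= h S h]
zizihiihhShhiihiziz => zizihiihhhShhhiihiziz   [S ::= h S h]
zizihiihhhShhhiihiziz => zizihiihhhhShhhhiihiziz   [S ::= h S h]
zizihiihhhhShhhhiihiziz => zizihiihhhhhhhhiihiziz   [S ::= λ]

S => zSz => ziSiz => zizSziz => ziziSiziz => zizihShiziz => zizihiSihiziz => zizihiiSiihiziz => zizihiihShiihiziz => zizihiihhShhiihiziz => zizihiihhhShhhiihiziz => zizihiihhhhShhhhiihiziz => zizihiihhhhhhhhiihiziz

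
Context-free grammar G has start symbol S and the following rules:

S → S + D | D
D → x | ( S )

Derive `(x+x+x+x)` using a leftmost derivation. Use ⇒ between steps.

S⇒D⇒(S)⇒(S+D)⇒(S+D+D)⇒(S+D+D+D)⇒(D+D+D+D)⇒(x+D+D+D)⇒(x+x+D+D)⇒(x+x+x+D)⇒(x+x+x+x)

S ⇒ D   [S → D]
D ⇒ (S)   [D → ( S )]
(S) ⇒ (S+D)   [S → S + D]
(S+D) ⇒ (S+D+D)   [S → S + D]
(S+D+D) ⇒ (S+D+D+D)   [S → S + D]
(S+D+D+D) ⇒ (D+D+D+D)   [S → D]
(D+D+D+D) ⇒ (x+D+D+D)   [D → x]
(x+D+D+D) ⇒ (x+x+D+D)   [D → x]
(x+x+D+D) ⇒ (x+x+x+D)   [D → x]
(x+x+x+D) ⇒ (x+x+x+x)   [D → x]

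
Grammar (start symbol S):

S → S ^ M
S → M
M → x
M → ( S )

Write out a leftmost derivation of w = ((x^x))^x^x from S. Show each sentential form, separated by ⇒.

S ⇒ S^M ⇒ S^M^M ⇒ M^M^M ⇒ (S)^M^M ⇒ (M)^M^M ⇒ ((S))^M^M ⇒ ((S^M))^M^M ⇒ ((M^M))^M^M ⇒ ((x^M))^M^M ⇒ ((x^x))^M^M ⇒ ((x^x))^x^M ⇒ ((x^x))^x^x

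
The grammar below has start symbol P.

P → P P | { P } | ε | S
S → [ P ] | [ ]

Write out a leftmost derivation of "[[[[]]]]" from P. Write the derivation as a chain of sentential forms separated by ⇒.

P ⇒ S ⇒ [P] ⇒ [PP] ⇒ [SP] ⇒ [[P]P] ⇒ [[S]P] ⇒ [[[P]]P] ⇒ [[[S]]P] ⇒ [[[[P]]]P] ⇒ [[[[]]]P] ⇒ [[[[]]]]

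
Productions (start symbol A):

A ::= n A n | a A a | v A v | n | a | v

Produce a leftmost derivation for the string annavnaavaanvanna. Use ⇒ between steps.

A ⇒ aAa   [A ::= a A a]
aAa ⇒ anAna   [A ::= n A n]
anAna ⇒ annAnna   [A ::= n A n]
annAnna ⇒ annaAanna   [A ::= a A a]
annaAanna ⇒ annavAvanna   [A ::= v A v]
annavAvanna ⇒ annavnAnvanna   [A ::= n A n]
annavnAnvanna ⇒ annavnaAanvanna   [A ::= a A a]
annavnaAanvanna ⇒ annavnaaAaanvanna   [A ::= a A a]
annavnaaAaanvanna ⇒ annavnaavaanvanna   [A ::= v]

A ⇒ aAa ⇒ anAna ⇒ annAnna ⇒ annaAanna ⇒ annavAvanna ⇒ annavnAnvanna ⇒ annavnaAanvanna ⇒ annavnaaAaanvanna ⇒ annavnaavaanvanna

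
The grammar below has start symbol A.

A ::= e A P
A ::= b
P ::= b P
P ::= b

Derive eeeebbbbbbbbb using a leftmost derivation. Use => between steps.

A => eAP   [A ::= e A P]
eAP => eeAPP   [A ::= e A P]
eeAPP => eeeAPPP   [A ::= e A P]
eeeAPPP => eeeeAPPPP   [A ::= e A P]
eeeeAPPPP => eeeebPPPP   [A ::= b]
eeeebPPPP => eeeebbPPPP   [P ::= b P]
eeeebbPPPP => eeeebbbPPPP   [P ::= b P]
eeeebbbPPPP => eeeebbbbPPPP   [P ::= b P]
eeeebbbbPPPP => eeeebbbbbPPPP   [P ::= b P]
eeeebbbbbPPPP => eeeebbbbbbPPP   [P ::= b]
eeeebbbbbbPPP => eeeebbbbbbbPP   [P ::= b]
eeeebbbbbbbPP => eeeebbbbbbbbP   [P ::= b]
eeeebbbbbbbbP => eeeebbbbbbbbb   [P ::= b]

A => eAP => eeAPP => eeeAPPP => eeeeAPPPP => eeeebPPPP => eeeebbPPPP => eeeebbbPPPP => eeeebbbbPPPP => eeeebbbbbPPPP => eeeebbbbbbPPP => eeeebbbbbbbPP => eeeebbbbbbbbP => eeeebbbbbbbbb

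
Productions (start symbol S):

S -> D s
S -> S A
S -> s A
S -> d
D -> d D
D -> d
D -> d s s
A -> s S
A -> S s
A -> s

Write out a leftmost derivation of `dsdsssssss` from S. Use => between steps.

S => SA => DsA => dsA => dsSs => dsSAs => dsDsAs => dsdsssAs => dsdsssSss => dsdssssAss => dsdsssssss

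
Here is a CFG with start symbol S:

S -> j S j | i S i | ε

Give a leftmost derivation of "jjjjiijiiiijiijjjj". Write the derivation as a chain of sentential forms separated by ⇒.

S⇒jSj⇒jjSjj⇒jjjSjjj⇒jjjjSjjjj⇒jjjjiSijjjj⇒jjjjiiSiijjjj⇒jjjjiijSjiijjjj⇒jjjjiijiSijiijjjj⇒jjjjiijiiSiijiijjjj⇒jjjjiijiiiijiijjjj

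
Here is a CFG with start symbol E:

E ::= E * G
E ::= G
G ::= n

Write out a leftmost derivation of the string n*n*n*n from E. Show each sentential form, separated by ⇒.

E ⇒ E*G   [E ::= E * G]
E*G ⇒ E*G*G   [E ::= E * G]
E*G*G ⇒ E*G*G*G   [E ::= E * G]
E*G*G*G ⇒ G*G*G*G   [E ::= G]
G*G*G*G ⇒ n*G*G*G   [G ::= n]
n*G*G*G ⇒ n*n*G*G   [G ::= n]
n*n*G*G ⇒ n*n*n*G   [G ::= n]
n*n*n*G ⇒ n*n*n*n   [G ::= n]

E ⇒ E*G ⇒ E*G*G ⇒ E*G*G*G ⇒ G*G*G*G ⇒ n*G*G*G ⇒ n*n*G*G ⇒ n*n*n*G ⇒ n*n*n*n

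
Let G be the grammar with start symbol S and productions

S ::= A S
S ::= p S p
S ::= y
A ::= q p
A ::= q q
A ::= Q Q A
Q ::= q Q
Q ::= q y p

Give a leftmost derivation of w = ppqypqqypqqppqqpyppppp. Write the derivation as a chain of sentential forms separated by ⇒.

S ⇒ pSp ⇒ ppSpp ⇒ ppASpp ⇒ ppQQASpp ⇒ ppqypQASpp ⇒ ppqypqQASpp ⇒ ppqypqqypASpp ⇒ ppqypqqypqqSpp ⇒ ppqypqqypqqpSppp ⇒ ppqypqqypqqppSpppp ⇒ ppqypqqypqqppASpppp ⇒ ppqypqqypqqppqqSpppp ⇒ ppqypqqypqqppqqpSppppp ⇒ ppqypqqypqqppqqpyppppp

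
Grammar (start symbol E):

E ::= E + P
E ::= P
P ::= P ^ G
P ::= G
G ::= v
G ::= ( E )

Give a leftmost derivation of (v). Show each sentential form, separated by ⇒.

E ⇒ P ⇒ G ⇒ (E) ⇒ (P) ⇒ (G) ⇒ (v)

E ⇒ P   [E ::= P]
P ⇒ G   [P ::= G]
G ⇒ (E)   [G ::= ( E )]
(E) ⇒ (P)   [E ::= P]
(P) ⇒ (G)   [P ::= G]
(G) ⇒ (v)   [G ::= v]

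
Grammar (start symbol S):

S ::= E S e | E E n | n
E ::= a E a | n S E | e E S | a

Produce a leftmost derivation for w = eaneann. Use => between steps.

S=>EEn=>eESEn=>eaSEn=>eanEn=>eaneESn=>eaneaSn=>eaneann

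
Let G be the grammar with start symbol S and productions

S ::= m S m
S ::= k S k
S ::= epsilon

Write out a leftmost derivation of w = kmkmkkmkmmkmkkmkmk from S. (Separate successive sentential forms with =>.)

S => kSk => kmSmk => kmkSkmk => kmkmSmkmk => kmkmkSkmkmk => kmkmkkSkkmkmk => kmkmkkmSmkkmkmk => kmkmkkmkSkmkkmkmk => kmkmkkmkmSmkmkkmkmk => kmkmkkmkmmkmkkmkmk

S => kSk   [S ::= k S k]
kSk => kmSmk   [S ::= m S m]
kmSmk => kmkSkmk   [S ::= k S k]
kmkSkmk => kmkmSmkmk   [S ::= m S m]
kmkmSmkmk => kmkmkSkmkmk   [S ::= k S k]
kmkmkSkmkmk => kmkmkkSkkmkmk   [S ::= k S k]
kmkmkkSkkmkmk => kmkmkkmSmkkmkmk   [S ::= m S m]
kmkmkkmSmkkmkmk => kmkmkkmkSkmkkmkmk   [S ::= k S k]
kmkmkkmkSkmkkmkmk => kmkmkkmkmSmkmkkmkmk   [S ::= m S m]
kmkmkkmkmSmkmkkmkmk => kmkmkkmkmmkmkkmkmk   [S ::= epsilon]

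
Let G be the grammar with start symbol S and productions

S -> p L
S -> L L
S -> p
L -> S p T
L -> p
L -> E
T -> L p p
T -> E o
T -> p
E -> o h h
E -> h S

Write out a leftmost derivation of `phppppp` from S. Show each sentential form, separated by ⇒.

S ⇒ pL ⇒ pE ⇒ phS ⇒ phpL ⇒ phpSpT ⇒ phpLLpT ⇒ phppLpT ⇒ phppppT ⇒ phppppp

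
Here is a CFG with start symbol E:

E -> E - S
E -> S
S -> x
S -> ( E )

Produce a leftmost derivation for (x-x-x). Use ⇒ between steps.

E ⇒ S ⇒ (E) ⇒ (E-S) ⇒ (E-S-S) ⇒ (S-S-S) ⇒ (x-S-S) ⇒ (x-x-S) ⇒ (x-x-x)

E ⇒ S   [E -> S]
S ⇒ (E)   [S -> ( E )]
(E) ⇒ (E-S)   [E -> E - S]
(E-S) ⇒ (E-S-S)   [E -> E - S]
(E-S-S) ⇒ (S-S-S)   [E -> S]
(S-S-S) ⇒ (x-S-S)   [S -> x]
(x-S-S) ⇒ (x-x-S)   [S -> x]
(x-x-S) ⇒ (x-x-x)   [S -> x]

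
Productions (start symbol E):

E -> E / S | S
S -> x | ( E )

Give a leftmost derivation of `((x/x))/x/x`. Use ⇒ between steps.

E ⇒ E/S   [E -> E / S]
E/S ⇒ E/S/S   [E -> E / S]
E/S/S ⇒ S/S/S   [E -> S]
S/S/S ⇒ (E)/S/S   [S -> ( E )]
(E)/S/S ⇒ (S)/S/S   [E -> S]
(S)/S/S ⇒ ((E))/S/S   [S -> ( E )]
((E))/S/S ⇒ ((E/S))/S/S   [E -> E / S]
((E/S))/S/S ⇒ ((S/S))/S/S   [E -> S]
((S/S))/S/S ⇒ ((x/S))/S/S   [S -> x]
((x/S))/S/S ⇒ ((x/x))/S/S   [S -> x]
((x/x))/S/S ⇒ ((x/x))/x/S   [S -> x]
((x/x))/x/S ⇒ ((x/x))/x/x   [S -> x]

E ⇒ E/S ⇒ E/S/S ⇒ S/S/S ⇒ (E)/S/S ⇒ (S)/S/S ⇒ ((E))/S/S ⇒ ((E/S))/S/S ⇒ ((S/S))/S/S ⇒ ((x/S))/S/S ⇒ ((x/x))/S/S ⇒ ((x/x))/x/S ⇒ ((x/x))/x/x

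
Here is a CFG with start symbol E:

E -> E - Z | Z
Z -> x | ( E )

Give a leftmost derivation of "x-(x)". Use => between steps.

E => E-Z   [E -> E - Z]
E-Z => Z-Z   [E -> Z]
Z-Z => x-Z   [Z -> x]
x-Z => x-(E)   [Z -> ( E )]
x-(E) => x-(Z)   [E -> Z]
x-(Z) => x-(x)   [Z -> x]

E => E-Z => Z-Z => x-Z => x-(E) => x-(Z) => x-(x)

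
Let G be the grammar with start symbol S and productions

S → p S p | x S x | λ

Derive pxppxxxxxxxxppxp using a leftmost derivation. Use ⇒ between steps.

S ⇒ pSp ⇒ pxSxp ⇒ pxpSpxp ⇒ pxppSppxp ⇒ pxppxSxppxp ⇒ pxppxxSxxppxp ⇒ pxppxxxSxxxppxp ⇒ pxppxxxxSxxxxppxp ⇒ pxppxxxxxxxxppxp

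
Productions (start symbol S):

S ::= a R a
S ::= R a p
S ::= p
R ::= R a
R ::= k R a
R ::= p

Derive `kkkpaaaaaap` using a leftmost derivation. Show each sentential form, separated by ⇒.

S ⇒ Rap ⇒ Raap ⇒ Raaap ⇒ kRaaaap ⇒ kkRaaaaap ⇒ kkkRaaaaaap ⇒ kkkpaaaaaap

S ⇒ Rap   [S ::= R a p]
Rap ⇒ Raap   [R ::= R a]
Raap ⇒ Raaap   [R ::= R a]
Raaap ⇒ kRaaaap   [R ::= k R a]
kRaaaap ⇒ kkRaaaaap   [R ::= k R a]
kkRaaaaap ⇒ kkkRaaaaaap   [R ::= k R a]
kkkRaaaaaap ⇒ kkkpaaaaaap   [R ::= p]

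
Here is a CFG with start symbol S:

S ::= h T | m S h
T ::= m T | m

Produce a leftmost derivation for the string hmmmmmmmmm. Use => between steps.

S => hT => hmT => hmmT => hmmmT => hmmmmT => hmmmmmT => hmmmmmmT => hmmmmmmmT => hmmmmmmmmT => hmmmmmmmmm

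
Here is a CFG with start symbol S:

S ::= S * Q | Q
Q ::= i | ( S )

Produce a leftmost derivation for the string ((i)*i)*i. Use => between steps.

S => S*Q   [S ::= S * Q]
S*Q => Q*Q   [S ::= Q]
Q*Q => (S)*Q   [Q ::= ( S )]
(S)*Q => (S*Q)*Q   [S ::= S * Q]
(S*Q)*Q => (Q*Q)*Q   [S ::= Q]
(Q*Q)*Q => ((S)*Q)*Q   [Q ::= ( S )]
((S)*Q)*Q => ((Q)*Q)*Q   [S ::= Q]
((Q)*Q)*Q => ((i)*Q)*Q   [Q ::= i]
((i)*Q)*Q => ((i)*i)*Q   [Q ::= i]
((i)*i)*Q => ((i)*i)*i   [Q ::= i]

S => S*Q => Q*Q => (S)*Q => (S*Q)*Q => (Q*Q)*Q => ((S)*Q)*Q => ((Q)*Q)*Q => ((i)*Q)*Q => ((i)*i)*Q => ((i)*i)*i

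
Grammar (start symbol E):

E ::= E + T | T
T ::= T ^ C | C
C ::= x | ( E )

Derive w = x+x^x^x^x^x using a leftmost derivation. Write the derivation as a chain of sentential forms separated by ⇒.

E⇒E+T⇒T+T⇒C+T⇒x+T⇒x+T^C⇒x+T^C^C⇒x+T^C^C^C⇒x+T^C^C^C^C⇒x+C^C^C^C^C⇒x+x^C^C^C^C⇒x+x^x^C^C^C⇒x+x^x^x^C^C⇒x+x^x^x^x^C⇒x+x^x^x^x^x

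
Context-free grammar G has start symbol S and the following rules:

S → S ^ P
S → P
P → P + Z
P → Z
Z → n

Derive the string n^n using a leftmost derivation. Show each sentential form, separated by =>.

S=>S^P=>P^P=>Z^P=>n^P=>n^Z=>n^n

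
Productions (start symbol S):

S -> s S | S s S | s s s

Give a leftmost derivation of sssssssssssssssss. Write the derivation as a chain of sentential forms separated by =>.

S => SsS => SsSsS => SsSsSsS => ssssSsSsS => sssssSsSsS => ssssssSsSsS => ssssssssssSsS => ssssssssssssssS => sssssssssssssssss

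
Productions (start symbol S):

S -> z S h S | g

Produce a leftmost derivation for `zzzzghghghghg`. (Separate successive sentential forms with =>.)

S => zShS => zzShShS => zzzShShShS => zzzzShShShShS => zzzzghShShShS => zzzzghghShShS => zzzzghghghShS => zzzzghghghghS => zzzzghghghghg

S => zShS   [S -> z S h S]
zShS => zzShShS   [S -> z S h S]
zzShShS => zzzShShShS   [S -> z S h S]
zzzShShShS => zzzzShShShShS   [S -> z S h S]
zzzzShShShShS => zzzzghShShShS   [S -> g]
zzzzghShShShS => zzzzghghShShS   [S -> g]
zzzzghghShShS => zzzzghghghShS   [S -> g]
zzzzghghghShS => zzzzghghghghS   [S -> g]
zzzzghghghghS => zzzzghghghghg   [S -> g]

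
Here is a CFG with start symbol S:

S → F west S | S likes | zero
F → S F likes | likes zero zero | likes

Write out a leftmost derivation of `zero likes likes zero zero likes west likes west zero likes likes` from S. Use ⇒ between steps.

S ⇒ S likes   [S → S likes]
S likes ⇒ F west S likes   [S → F west S]
F west S likes ⇒ S F likes west S likes   [F → S F likes]
S F likes west S likes ⇒ S likes F likes west S likes   [S → S likes]
S likes F likes west S likes ⇒ zero likes F likes west S likes   [S → zero]
zero likes F likes west S likes ⇒ zero likes likes zero zero likes west S likes   [F → likes zero zero]
zero likes likes zero zero likes west S likes ⇒ zero likes likes zero zero likes west S likes likes   [S → S likes]
zero likes likes zero zero likes west S likes likes ⇒ zero likes likes zero zero likes west F west S likes likes   [S → F west S]
zero likes likes zero zero likes west F west S likes likes ⇒ zero likes likes zero zero likes west likes west S likes likes   [F → likes]
zero likes likes zero zero likes west likes west S likes likes ⇒ zero likes likes zero zero likes west likes west zero likes likes   [S → zero]

S ⇒ S likes ⇒ F west S likes ⇒ S F likes west S likes ⇒ S likes F likes west S likes ⇒ zero likes F likes west S likes ⇒ zero likes likes zero zero likes west S likes ⇒ zero likes likes zero zero likes west S likes likes ⇒ zero likes likes zero zero likes west F west S likes likes ⇒ zero likes likes zero zero likes west likes west S likes likes ⇒ zero likes likes zero zero likes west likes west zero likes likes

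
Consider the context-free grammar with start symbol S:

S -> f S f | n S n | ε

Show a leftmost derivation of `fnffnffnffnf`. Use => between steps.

S => fSf   [S -> f S f]
fSf => fnSnf   [S -> n S n]
fnSnf => fnfSfnf   [S -> f S f]
fnfSfnf => fnffSffnf   [S -> f S f]
fnffSffnf => fnffnSnffnf   [S -> n S n]
fnffnSnffnf => fnffnfSfnffnf   [S -> f S f]
fnffnfSfnffnf => fnffnffnffnf   [S -> ε]

S => fSf => fnSnf => fnfSfnf => fnffSffnf => fnffnSnffnf => fnffnfSfnffnf => fnffnffnffnf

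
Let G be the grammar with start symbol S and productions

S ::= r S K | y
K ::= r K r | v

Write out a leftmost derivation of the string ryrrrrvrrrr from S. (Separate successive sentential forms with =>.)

S => rSK => ryK => ryrKr => ryrrKrr => ryrrrKrrr => ryrrrrKrrrr => ryrrrrvrrrr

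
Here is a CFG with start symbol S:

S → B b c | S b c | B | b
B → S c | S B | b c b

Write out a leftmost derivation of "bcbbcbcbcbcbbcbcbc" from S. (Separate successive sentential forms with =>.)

S => Sbc => Sbcbc => Bbcbcbc => SBbcbcbc => SbcBbcbcbc => SbcbcBbcbcbc => BbcbcbcBbcbcbc => bcbbcbcbcBbcbcbc => bcbbcbcbcbcbbcbcbc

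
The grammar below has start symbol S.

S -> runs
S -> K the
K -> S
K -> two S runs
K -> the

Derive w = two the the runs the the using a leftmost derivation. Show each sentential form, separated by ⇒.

S ⇒ K the ⇒ S the ⇒ K the the ⇒ two S runs the the ⇒ two K the runs the the ⇒ two the the runs the the

S ⇒ K the   [S -> K the]
K the ⇒ S the   [K -> S]
S the ⇒ K the the   [S -> K the]
K the the ⇒ two S runs the the   [K -> two S runs]
two S runs the the ⇒ two K the runs the the   [S -> K the]
two K the runs the the ⇒ two the the runs the the   [K -> the]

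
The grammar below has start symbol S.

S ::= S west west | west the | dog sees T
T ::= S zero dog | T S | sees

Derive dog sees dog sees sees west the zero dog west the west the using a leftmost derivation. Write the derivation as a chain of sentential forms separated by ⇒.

S ⇒ dog sees T   [S ::= dog sees T]
dog sees T ⇒ dog sees T S   [T ::= T S]
dog sees T S ⇒ dog sees T S S   [T ::= T S]
dog sees T S S ⇒ dog sees S zero dog S S   [T ::= S zero dog]
dog sees S zero dog S S ⇒ dog sees dog sees T zero dog S S   [S ::= dog sees T]
dog sees dog sees T zero dog S S ⇒ dog sees dog sees T S zero dog S S   [T ::= T S]
dog sees dog sees T S zero dog S S ⇒ dog sees dog sees sees S zero dog S S   [T ::= sees]
dog sees dog sees sees S zero dog S S ⇒ dog sees dog sees sees west the zero dog S S   [S ::= west the]
dog sees dog sees sees west the zero dog S S ⇒ dog sees dog sees sees west the zero dog west the S   [S ::= west the]
dog sees dog sees sees west the zero dog west the S ⇒ dog sees dog sees sees west the zero dog west the west the   [S ::= west the]

S ⇒ dog sees T ⇒ dog sees T S ⇒ dog sees T S S ⇒ dog sees S zero dog S S ⇒ dog sees dog sees T zero dog S S ⇒ dog sees dog sees T S zero dog S S ⇒ dog sees dog sees sees S zero dog S S ⇒ dog sees dog sees sees west the zero dog S S ⇒ dog sees dog sees sees west the zero dog west the S ⇒ dog sees dog sees sees west the zero dog west the west the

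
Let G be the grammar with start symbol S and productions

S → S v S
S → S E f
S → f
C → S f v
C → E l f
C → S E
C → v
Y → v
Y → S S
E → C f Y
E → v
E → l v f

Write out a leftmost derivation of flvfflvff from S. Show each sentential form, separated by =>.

S => SEf => SEfEf => fEfEf => flvffEf => flvfflvff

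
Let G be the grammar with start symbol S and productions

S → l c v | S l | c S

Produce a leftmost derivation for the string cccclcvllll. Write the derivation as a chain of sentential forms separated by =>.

S => cS   [S → c S]
cS => cSl   [S → S l]
cSl => cSll   [S → S l]
cSll => cSlll   [S → S l]
cSlll => cSllll   [S → S l]
cSllll => ccSllll   [S → c S]
ccSllll => cccSllll   [S → c S]
cccSllll => ccccSllll   [S → c S]
ccccSllll => cccclcvllll   [S → l c v]

S => cS => cSl => cSll => cSlll => cSllll => ccSllll => cccSllll => ccccSllll => cccclcvllll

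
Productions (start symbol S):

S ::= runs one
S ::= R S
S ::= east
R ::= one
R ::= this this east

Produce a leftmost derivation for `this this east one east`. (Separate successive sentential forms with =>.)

S => R S => this this east S => this this east R S => this this east one S => this this east one east

S => R S   [S ::= R S]
R S => this this east S   [R ::= this this east]
this this east S => this this east R S   [S ::= R S]
this this east R S => this this east one S   [R ::= one]
this this east one S => this this east one east   [S ::= east]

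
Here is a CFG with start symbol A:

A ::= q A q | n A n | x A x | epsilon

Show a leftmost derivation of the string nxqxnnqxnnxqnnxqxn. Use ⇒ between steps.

A⇒nAn⇒nxAxn⇒nxqAqxn⇒nxqxAxqxn⇒nxqxnAnxqxn⇒nxqxnnAnnxqxn⇒nxqxnnqAqnnxqxn⇒nxqxnnqxAxqnnxqxn⇒nxqxnnqxnAnxqnnxqxn⇒nxqxnnqxnnxqnnxqxn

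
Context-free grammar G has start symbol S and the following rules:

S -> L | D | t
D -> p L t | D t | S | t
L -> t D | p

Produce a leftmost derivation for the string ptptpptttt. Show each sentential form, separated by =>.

S => D => Dt => pLtt => ptDtt => ptpLttt => ptptDttt => ptptpLtttt => ptptpptttt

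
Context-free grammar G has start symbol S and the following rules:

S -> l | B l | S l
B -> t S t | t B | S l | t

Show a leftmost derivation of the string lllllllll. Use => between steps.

S=>Bl=>Sll=>Slll=>Sllll=>Slllll=>Sllllll=>Slllllll=>Sllllllll=>lllllllll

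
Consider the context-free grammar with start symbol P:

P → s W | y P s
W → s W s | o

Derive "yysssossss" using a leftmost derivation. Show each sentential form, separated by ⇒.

P ⇒ yPs ⇒ yyPss ⇒ yysWss ⇒ yyssWsss ⇒ yysssWssss ⇒ yysssossss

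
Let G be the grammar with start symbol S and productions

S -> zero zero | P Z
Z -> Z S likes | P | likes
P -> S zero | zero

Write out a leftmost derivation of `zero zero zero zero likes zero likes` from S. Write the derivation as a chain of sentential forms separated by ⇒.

S ⇒ P Z ⇒ S zero Z ⇒ P Z zero Z ⇒ zero Z zero Z ⇒ zero Z S likes zero Z ⇒ zero P S likes zero Z ⇒ zero zero S likes zero Z ⇒ zero zero zero zero likes zero Z ⇒ zero zero zero zero likes zero likes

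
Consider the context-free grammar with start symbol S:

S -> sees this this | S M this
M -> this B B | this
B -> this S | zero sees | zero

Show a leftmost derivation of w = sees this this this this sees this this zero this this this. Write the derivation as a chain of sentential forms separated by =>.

S => S M this => S M this M this => sees this this M this M this => sees this this this B B this M this => sees this this this this S B this M this => sees this this this this sees this this B this M this => sees this this this this sees this this zero this M this => sees this this this this sees this this zero this this this

S => S M this   [S -> S M this]
S M this => S M this M this   [S -> S M this]
S M this M this => sees this this M this M this   [S -> sees this this]
sees this this M this M this => sees this this this B B this M this   [M -> this B B]
sees this this this B B this M this => sees this this this this S B this M this   [B -> this S]
sees this this this this S B this M this => sees this this this this sees this this B this M this   [S -> sees this this]
sees this this this this sees this this B this M this => sees this this this this sees this this zero this M this   [B -> zero]
sees this this this this sees this this zero this M this => sees this this this this sees this this zero this this this   [M -> this]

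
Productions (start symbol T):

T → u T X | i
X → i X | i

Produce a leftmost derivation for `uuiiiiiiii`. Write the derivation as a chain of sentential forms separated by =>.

T => uTX => uuTXX => uuiXX => uuiiXX => uuiiiXX => uuiiiiXX => uuiiiiiXX => uuiiiiiiXX => uuiiiiiiiX => uuiiiiiiii

T => uTX   [T → u T X]
uTX => uuTXX   [T → u T X]
uuTXX => uuiXX   [T → i]
uuiXX => uuiiXX   [X → i X]
uuiiXX => uuiiiXX   [X → i X]
uuiiiXX => uuiiiiXX   [X → i X]
uuiiiiXX => uuiiiiiXX   [X → i X]
uuiiiiiXX => uuiiiiiiXX   [X → i X]
uuiiiiiiXX => uuiiiiiiiX   [X → i]
uuiiiiiiiX => uuiiiiiiii   [X → i]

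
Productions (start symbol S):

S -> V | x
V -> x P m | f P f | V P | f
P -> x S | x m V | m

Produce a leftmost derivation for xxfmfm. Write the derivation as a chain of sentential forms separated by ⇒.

S⇒V⇒xPm⇒xxSm⇒xxVm⇒xxfPfm⇒xxfmfm

S ⇒ V   [S -> V]
V ⇒ xPm   [V -> x P m]
xPm ⇒ xxSm   [P -> x S]
xxSm ⇒ xxVm   [S -> V]
xxVm ⇒ xxfPfm   [V -> f P f]
xxfPfm ⇒ xxfmfm   [P -> m]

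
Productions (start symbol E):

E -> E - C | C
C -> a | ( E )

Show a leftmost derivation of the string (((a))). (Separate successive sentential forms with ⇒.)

E ⇒ C ⇒ (E) ⇒ (C) ⇒ ((E)) ⇒ ((C)) ⇒ (((E))) ⇒ (((C))) ⇒ (((a)))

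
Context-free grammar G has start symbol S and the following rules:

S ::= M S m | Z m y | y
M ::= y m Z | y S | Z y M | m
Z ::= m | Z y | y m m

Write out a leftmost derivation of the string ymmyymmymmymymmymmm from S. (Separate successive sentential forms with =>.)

S => MSm => ZyMSm => ymmyMSm => ymmyymZSm => ymmyymmSm => ymmyymmMSmm => ymmyymmymZSmm => ymmyymmymmSmm => ymmyymmymmMSmmm => ymmyymmymmymZSmmm => ymmyymmymmymymmSmmm => ymmyymmymmymymmymmm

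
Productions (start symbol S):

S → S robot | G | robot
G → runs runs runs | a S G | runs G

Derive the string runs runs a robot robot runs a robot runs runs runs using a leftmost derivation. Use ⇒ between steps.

S ⇒ G   [S → G]
G ⇒ runs G   [G → runs G]
runs G ⇒ runs runs G   [G → runs G]
runs runs G ⇒ runs runs a S G   [G → a S G]
runs runs a S G ⇒ runs runs a S robot G   [S → S robot]
runs runs a S robot G ⇒ runs runs a robot robot G   [S → robot]
runs runs a robot robot G ⇒ runs runs a robot robot runs G   [G → runs G]
runs runs a robot robot runs G ⇒ runs runs a robot robot runs a S G   [G → a S G]
runs runs a robot robot runs a S G ⇒ runs runs a robot robot runs a robot G   [S → robot]
runs runs a robot robot runs a robot G ⇒ runs runs a robot robot runs a robot runs runs runs   [G → runs runs runs]

S ⇒ G ⇒ runs G ⇒ runs runs G ⇒ runs runs a S G ⇒ runs runs a S robot G ⇒ runs runs a robot robot G ⇒ runs runs a robot robot runs G ⇒ runs runs a robot robot runs a S G ⇒ runs runs a robot robot runs a robot G ⇒ runs runs a robot robot runs a robot runs runs runs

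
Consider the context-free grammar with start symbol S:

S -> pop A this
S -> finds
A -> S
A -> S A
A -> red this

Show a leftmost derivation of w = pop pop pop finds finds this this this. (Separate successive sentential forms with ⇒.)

S ⇒ pop A this   [S -> pop A this]
pop A this ⇒ pop S this   [A -> S]
pop S this ⇒ pop pop A this this   [S -> pop A this]
pop pop A this this ⇒ pop pop S this this   [A -> S]
pop pop S this this ⇒ pop pop pop A this this this   [S -> pop A this]
pop pop pop A this this this ⇒ pop pop pop S A this this this   [A -> S A]
pop pop pop S A this this this ⇒ pop pop pop finds A this this this   [S -> finds]
pop pop pop finds A this this this ⇒ pop pop pop finds S this this this   [A -> S]
pop pop pop finds S this this this ⇒ pop pop pop finds finds this this this   [S -> finds]

S ⇒ pop A this ⇒ pop S this ⇒ pop pop A this this ⇒ pop pop S this this ⇒ pop pop pop A this this this ⇒ pop pop pop S A this this this ⇒ pop pop pop finds A this this this ⇒ pop pop pop finds S this this this ⇒ pop pop pop finds finds this this this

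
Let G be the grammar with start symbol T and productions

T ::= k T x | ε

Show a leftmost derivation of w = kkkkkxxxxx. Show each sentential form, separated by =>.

T=>kTx=>kkTxx=>kkkTxxx=>kkkkTxxxx=>kkkkkTxxxxx=>kkkkkxxxxx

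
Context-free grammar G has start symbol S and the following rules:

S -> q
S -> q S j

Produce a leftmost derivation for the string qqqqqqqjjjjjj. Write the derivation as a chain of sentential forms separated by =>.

S => qSj   [S -> q S j]
qSj => qqSjj   [S -> q S j]
qqSjj => qqqSjjj   [S -> q S j]
qqqSjjj => qqqqSjjjj   [S -> q S j]
qqqqSjjjj => qqqqqSjjjjj   [S -> q S j]
qqqqqSjjjjj => qqqqqqSjjjjjj   [S -> q S j]
qqqqqqSjjjjjj => qqqqqqqjjjjjj   [S -> q]

S => qSj => qqSjj => qqqSjjj => qqqqSjjjj => qqqqqSjjjjj => qqqqqqSjjjjjj => qqqqqqqjjjjjj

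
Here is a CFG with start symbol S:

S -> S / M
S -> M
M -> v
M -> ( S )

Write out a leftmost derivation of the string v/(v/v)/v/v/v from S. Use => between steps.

S => S/M   [S -> S / M]
S/M => S/M/M   [S -> S / M]
S/M/M => S/M/M/M   [S -> S / M]
S/M/M/M => S/M/M/M/M   [S -> S / M]
S/M/M/M/M => M/M/M/M/M   [S -> M]
M/M/M/M/M => v/M/M/M/M   [M -> v]
v/M/M/M/M => v/(S)/M/M/M   [M -> ( S )]
v/(S)/M/M/M => v/(S/M)/M/M/M   [S -> S / M]
v/(S/M)/M/M/M => v/(M/M)/M/M/M   [S -> M]
v/(M/M)/M/M/M => v/(v/M)/M/M/M   [M -> v]
v/(v/M)/M/M/M => v/(v/v)/M/M/M   [M -> v]
v/(v/v)/M/M/M => v/(v/v)/v/M/M   [M -> v]
v/(v/v)/v/M/M => v/(v/v)/v/v/M   [M -> v]
v/(v/v)/v/v/M => v/(v/v)/v/v/v   [M -> v]

S => S/M => S/M/M => S/M/M/M => S/M/M/M/M => M/M/M/M/M => v/M/M/M/M => v/(S)/M/M/M => v/(S/M)/M/M/M => v/(M/M)/M/M/M => v/(v/M)/M/M/M => v/(v/v)/M/M/M => v/(v/v)/v/M/M => v/(v/v)/v/v/M => v/(v/v)/v/v/v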